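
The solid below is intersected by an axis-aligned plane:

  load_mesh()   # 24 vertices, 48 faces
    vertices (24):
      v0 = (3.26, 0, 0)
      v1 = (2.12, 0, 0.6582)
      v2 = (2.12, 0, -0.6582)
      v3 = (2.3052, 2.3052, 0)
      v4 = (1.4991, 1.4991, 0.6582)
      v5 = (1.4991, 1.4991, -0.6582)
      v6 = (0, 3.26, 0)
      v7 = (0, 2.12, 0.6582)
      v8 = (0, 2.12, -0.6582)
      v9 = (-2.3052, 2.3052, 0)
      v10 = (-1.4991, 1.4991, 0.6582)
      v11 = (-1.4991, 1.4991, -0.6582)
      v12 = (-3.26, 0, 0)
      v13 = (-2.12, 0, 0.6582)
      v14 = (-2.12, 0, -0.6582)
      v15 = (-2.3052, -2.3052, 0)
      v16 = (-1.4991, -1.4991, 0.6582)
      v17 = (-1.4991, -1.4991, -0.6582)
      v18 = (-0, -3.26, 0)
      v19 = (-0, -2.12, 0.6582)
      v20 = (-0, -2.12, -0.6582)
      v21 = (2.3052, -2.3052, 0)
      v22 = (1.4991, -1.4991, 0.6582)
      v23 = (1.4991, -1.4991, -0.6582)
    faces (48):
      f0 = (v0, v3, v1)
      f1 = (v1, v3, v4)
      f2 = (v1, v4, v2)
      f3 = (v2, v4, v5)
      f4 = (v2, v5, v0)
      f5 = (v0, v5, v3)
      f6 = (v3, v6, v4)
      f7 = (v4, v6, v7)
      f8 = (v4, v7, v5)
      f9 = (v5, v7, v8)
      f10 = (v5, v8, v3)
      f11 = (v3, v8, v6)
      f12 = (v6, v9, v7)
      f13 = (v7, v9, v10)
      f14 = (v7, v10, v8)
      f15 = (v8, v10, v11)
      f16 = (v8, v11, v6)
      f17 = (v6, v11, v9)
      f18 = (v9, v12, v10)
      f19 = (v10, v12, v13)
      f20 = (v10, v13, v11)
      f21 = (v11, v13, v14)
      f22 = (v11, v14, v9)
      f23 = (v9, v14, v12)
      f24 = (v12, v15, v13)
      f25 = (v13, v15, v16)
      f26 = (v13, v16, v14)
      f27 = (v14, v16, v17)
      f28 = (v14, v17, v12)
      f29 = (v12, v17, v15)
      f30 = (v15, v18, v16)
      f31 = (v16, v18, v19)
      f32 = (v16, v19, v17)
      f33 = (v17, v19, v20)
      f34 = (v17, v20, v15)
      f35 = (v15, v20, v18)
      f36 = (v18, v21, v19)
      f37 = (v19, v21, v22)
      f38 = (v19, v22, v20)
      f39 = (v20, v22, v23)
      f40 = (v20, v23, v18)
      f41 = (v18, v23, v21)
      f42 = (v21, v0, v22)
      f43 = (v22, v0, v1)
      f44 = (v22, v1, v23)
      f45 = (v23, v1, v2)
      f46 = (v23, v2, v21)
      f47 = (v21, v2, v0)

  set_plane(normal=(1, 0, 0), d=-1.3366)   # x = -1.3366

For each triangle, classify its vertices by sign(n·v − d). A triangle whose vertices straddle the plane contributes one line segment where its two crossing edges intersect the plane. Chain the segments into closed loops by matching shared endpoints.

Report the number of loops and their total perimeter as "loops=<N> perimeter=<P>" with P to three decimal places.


loops=2 perimeter=7.898

Straddling triangles (12 of 48):
  (v6,v9,v7) [+-+] → (-1.3366, 2.70639, 0)–(-1.3366, 2.22738, 0.276563)  len=0.5531
  (v7,v9,v10) [+--] → (-1.3366, 2.22738, 0.276563)–(-1.3366, 1.5664, 0.6582)  len=0.7632
  (v7,v10,v8) [+-+] → (-1.3366, 1.5664, 0.6582)–(-1.3366, 1.5664, 0.515504)  len=0.1427
  (v8,v10,v11) [+--] → (-1.3366, 1.5664, 0.515504)–(-1.3366, 1.5664, -0.6582)  len=1.1737
  (v8,v11,v6) [+-+] → (-1.3366, 1.5664, -0.6582)–(-1.3366, 1.68998, -0.586852)  len=0.1427
  (v6,v11,v9) [+--] → (-1.3366, 1.68998, -0.586852)–(-1.3366, 2.70639, 0)  len=1.1737
  (v15,v18,v16) [-+-] → (-1.3366, -2.70639, 0)–(-1.3366, -1.68998, 0.586852)  len=1.1737
  (v16,v18,v19) [-++] → (-1.3366, -1.68998, 0.586852)–(-1.3366, -1.5664, 0.6582)  len=0.1427
  (v16,v19,v17) [-+-] → (-1.3366, -1.5664, 0.6582)–(-1.3366, -1.5664, -0.515504)  len=1.1737
  (v17,v19,v20) [-++] → (-1.3366, -1.5664, -0.515504)–(-1.3366, -1.5664, -0.6582)  len=0.1427
  (v17,v20,v15) [-+-] → (-1.3366, -1.5664, -0.6582)–(-1.3366, -2.22738, -0.276563)  len=0.7632
  (v15,v20,v18) [-++] → (-1.3366, -2.22738, -0.276563)–(-1.3366, -2.70639, 0)  len=0.5531

Chained into 2 loop(s):
  loop 1: 6 segments, perimeter = 3.9491
  loop 2: 6 segments, perimeter = 3.9491
Total perimeter = 7.898


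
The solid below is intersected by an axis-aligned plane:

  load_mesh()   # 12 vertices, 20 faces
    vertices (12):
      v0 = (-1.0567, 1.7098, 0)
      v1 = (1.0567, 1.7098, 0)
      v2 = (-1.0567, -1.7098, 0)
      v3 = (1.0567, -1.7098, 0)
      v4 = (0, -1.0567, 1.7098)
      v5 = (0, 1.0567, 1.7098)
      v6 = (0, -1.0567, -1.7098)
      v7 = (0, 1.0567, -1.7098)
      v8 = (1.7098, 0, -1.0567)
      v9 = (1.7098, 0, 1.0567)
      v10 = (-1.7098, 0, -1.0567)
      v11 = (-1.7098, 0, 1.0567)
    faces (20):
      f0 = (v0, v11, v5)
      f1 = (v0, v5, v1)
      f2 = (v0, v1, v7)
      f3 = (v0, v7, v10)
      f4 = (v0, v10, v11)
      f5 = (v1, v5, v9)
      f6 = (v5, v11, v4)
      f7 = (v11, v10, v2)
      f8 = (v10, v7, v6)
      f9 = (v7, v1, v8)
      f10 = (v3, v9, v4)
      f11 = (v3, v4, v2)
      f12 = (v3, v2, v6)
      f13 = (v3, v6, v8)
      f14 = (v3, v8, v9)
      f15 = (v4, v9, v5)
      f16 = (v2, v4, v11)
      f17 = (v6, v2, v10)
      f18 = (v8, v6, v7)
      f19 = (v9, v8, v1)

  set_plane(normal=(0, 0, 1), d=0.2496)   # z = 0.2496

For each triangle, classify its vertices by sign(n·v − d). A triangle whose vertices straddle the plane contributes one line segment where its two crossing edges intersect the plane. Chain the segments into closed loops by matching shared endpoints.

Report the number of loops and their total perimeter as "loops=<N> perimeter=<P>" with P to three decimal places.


loops=1 perimeter=10.947

Straddling triangles (10 of 20):
  (v0,v11,v5) [-++] → (-1.21097, 1.30593, 0.2496)–(-0.902441, 1.61446, 0.2496)  len=0.4363
  (v0,v5,v1) [-+-] → (-0.902441, 1.61446, 0.2496)–(0.902441, 1.61446, 0.2496)  len=1.8049
  (v0,v10,v11) [--+] → (-1.7098, 0, 0.2496)–(-1.21097, 1.30593, 0.2496)  len=1.3980
  (v1,v5,v9) [-++] → (0.902441, 1.61446, 0.2496)–(1.21097, 1.30593, 0.2496)  len=0.4363
  (v11,v10,v2) [+--] → (-1.7098, 0, 0.2496)–(-1.21097, -1.30593, 0.2496)  len=1.3980
  (v3,v9,v4) [-++] → (1.21097, -1.30593, 0.2496)–(0.902441, -1.61446, 0.2496)  len=0.4363
  (v3,v4,v2) [-+-] → (0.902441, -1.61446, 0.2496)–(-0.902441, -1.61446, 0.2496)  len=1.8049
  (v3,v8,v9) [--+] → (1.7098, 0, 0.2496)–(1.21097, -1.30593, 0.2496)  len=1.3980
  (v2,v4,v11) [-++] → (-0.902441, -1.61446, 0.2496)–(-1.21097, -1.30593, 0.2496)  len=0.4363
  (v9,v8,v1) [+--] → (1.7098, 0, 0.2496)–(1.21097, 1.30593, 0.2496)  len=1.3980

Chained into 1 loop(s):
  loop 1: 10 segments, perimeter = 10.9469
Total perimeter = 10.947


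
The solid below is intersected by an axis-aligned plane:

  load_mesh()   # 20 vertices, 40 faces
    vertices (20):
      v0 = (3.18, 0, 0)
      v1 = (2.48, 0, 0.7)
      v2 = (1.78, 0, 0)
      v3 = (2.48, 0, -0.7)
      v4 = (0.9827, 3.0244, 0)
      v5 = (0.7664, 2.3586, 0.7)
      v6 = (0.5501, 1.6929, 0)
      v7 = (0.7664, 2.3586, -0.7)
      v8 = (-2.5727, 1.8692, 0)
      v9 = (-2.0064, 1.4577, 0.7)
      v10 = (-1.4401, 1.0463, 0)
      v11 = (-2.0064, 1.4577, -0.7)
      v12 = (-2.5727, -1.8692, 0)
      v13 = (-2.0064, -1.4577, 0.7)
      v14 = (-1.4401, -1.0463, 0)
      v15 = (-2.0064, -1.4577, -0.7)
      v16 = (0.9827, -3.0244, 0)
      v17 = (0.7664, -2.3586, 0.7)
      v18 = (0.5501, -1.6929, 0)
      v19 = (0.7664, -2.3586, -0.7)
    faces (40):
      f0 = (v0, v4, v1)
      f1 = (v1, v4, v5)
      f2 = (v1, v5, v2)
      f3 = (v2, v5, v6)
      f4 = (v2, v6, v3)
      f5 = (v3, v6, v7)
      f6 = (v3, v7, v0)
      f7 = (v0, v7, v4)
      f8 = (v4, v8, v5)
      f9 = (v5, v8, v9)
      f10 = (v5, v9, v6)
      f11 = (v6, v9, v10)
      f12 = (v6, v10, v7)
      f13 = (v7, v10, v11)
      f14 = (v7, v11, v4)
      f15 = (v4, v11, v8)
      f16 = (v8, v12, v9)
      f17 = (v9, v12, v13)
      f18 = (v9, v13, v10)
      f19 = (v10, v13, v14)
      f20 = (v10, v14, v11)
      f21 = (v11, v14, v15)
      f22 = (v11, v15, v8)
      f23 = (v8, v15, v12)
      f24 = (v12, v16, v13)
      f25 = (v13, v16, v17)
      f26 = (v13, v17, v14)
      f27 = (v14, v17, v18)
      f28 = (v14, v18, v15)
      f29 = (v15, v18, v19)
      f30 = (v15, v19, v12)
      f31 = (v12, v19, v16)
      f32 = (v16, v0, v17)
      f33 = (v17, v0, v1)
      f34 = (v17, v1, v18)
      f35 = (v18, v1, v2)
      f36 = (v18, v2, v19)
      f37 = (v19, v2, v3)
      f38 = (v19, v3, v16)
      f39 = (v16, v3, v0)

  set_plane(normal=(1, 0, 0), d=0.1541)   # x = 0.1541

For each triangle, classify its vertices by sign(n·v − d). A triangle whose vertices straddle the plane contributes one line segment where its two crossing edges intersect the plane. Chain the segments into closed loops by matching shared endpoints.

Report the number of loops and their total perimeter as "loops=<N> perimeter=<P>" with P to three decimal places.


loops=2 perimeter=7.352

Straddling triangles (16 of 40):
  (v4,v8,v5) [+-+] → (0.1541, 2.75518, 0)–(0.1541, 2.26886, 0.571639)  len=0.7505
  (v5,v8,v9) [+--] → (0.1541, 2.26886, 0.571639)–(0.1541, 2.15966, 0.7)  len=0.1685
  (v5,v9,v6) [+-+] → (0.1541, 2.15966, 0.7)–(0.1541, 1.65647, 0.108429)  len=0.7766
  (v6,v9,v10) [+--] → (0.1541, 1.65647, 0.108429)–(0.1541, 1.56424, 0)  len=0.1423
  (v6,v10,v7) [+-+] → (0.1541, 1.56424, 0)–(0.1541, 1.99444, -0.505751)  len=0.6640
  (v7,v10,v11) [+--] → (0.1541, 1.99444, -0.505751)–(0.1541, 2.15966, -0.7)  len=0.2550
  (v7,v11,v4) [+-+] → (0.1541, 2.15966, -0.7)–(0.1541, 2.5901, -0.194045)  len=0.6643
  (v4,v11,v8) [+--] → (0.1541, 2.5901, -0.194045)–(0.1541, 2.75518, 0)  len=0.2548
  (v12,v16,v13) [-+-] → (0.1541, -2.75518, 0)–(0.1541, -2.5901, 0.194045)  len=0.2548
  (v13,v16,v17) [-++] → (0.1541, -2.5901, 0.194045)–(0.1541, -2.15966, 0.7)  len=0.6643
  (v13,v17,v14) [-+-] → (0.1541, -2.15966, 0.7)–(0.1541, -1.99444, 0.505751)  len=0.2550
  (v14,v17,v18) [-++] → (0.1541, -1.99444, 0.505751)–(0.1541, -1.56424, 0)  len=0.6640
  (v14,v18,v15) [-+-] → (0.1541, -1.56424, 0)–(0.1541, -1.65647, -0.108429)  len=0.1423
  (v15,v18,v19) [-++] → (0.1541, -1.65647, -0.108429)–(0.1541, -2.15966, -0.7)  len=0.7766
  (v15,v19,v12) [-+-] → (0.1541, -2.15966, -0.7)–(0.1541, -2.26886, -0.571639)  len=0.1685
  (v12,v19,v16) [-++] → (0.1541, -2.26886, -0.571639)–(0.1541, -2.75518, 0)  len=0.7505

Chained into 2 loop(s):
  loop 1: 8 segments, perimeter = 3.6760
  loop 2: 8 segments, perimeter = 3.6760
Total perimeter = 7.352


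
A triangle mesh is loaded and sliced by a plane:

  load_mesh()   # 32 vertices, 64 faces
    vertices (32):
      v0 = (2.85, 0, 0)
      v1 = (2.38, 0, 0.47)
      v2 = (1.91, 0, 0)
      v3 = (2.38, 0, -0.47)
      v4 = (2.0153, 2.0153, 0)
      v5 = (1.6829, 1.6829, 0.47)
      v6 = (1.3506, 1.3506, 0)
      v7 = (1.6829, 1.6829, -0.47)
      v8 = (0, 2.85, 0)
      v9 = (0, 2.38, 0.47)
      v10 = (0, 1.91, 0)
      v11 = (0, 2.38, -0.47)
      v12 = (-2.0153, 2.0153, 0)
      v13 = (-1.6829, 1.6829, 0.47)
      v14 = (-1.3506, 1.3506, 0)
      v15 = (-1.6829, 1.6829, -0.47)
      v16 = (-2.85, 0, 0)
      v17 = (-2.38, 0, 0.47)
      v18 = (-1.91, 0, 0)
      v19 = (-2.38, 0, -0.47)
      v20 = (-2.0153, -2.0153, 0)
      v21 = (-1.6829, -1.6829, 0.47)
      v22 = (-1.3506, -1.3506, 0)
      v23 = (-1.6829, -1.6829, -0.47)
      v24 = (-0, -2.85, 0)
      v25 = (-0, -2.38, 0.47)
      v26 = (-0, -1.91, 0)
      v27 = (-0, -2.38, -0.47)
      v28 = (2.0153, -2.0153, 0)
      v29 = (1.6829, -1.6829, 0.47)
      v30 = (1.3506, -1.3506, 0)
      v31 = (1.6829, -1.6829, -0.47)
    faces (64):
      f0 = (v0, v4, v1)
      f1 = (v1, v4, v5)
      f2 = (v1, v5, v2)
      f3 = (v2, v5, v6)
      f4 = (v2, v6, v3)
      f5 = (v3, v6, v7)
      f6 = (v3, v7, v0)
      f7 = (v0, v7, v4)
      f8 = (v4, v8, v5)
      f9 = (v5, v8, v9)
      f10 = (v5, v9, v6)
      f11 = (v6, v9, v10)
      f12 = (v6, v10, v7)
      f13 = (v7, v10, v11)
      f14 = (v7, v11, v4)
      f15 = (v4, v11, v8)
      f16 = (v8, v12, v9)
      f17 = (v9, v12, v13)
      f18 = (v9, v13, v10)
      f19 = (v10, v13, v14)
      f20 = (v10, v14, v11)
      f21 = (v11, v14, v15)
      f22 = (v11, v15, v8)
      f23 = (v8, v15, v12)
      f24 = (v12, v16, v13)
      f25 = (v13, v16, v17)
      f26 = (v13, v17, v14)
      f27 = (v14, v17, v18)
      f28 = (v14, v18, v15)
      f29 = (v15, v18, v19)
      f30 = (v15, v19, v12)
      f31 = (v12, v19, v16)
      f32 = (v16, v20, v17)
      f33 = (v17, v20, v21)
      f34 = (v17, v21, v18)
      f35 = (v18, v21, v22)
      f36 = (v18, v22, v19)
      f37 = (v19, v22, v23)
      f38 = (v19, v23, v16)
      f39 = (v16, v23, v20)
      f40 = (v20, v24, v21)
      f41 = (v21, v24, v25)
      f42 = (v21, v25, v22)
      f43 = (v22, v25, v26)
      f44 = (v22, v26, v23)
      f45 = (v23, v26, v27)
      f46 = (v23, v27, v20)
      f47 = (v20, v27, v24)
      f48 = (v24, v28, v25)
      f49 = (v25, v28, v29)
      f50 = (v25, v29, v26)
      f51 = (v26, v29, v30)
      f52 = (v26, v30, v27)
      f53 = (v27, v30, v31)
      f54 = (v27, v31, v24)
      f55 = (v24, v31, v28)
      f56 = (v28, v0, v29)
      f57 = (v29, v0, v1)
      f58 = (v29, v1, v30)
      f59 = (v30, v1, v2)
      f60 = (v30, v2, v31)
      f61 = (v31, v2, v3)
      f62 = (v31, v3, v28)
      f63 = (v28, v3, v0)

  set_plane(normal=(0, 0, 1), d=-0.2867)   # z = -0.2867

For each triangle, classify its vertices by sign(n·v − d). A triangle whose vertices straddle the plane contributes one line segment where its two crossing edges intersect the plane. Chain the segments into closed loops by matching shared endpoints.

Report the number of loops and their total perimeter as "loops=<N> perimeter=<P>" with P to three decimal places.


loops=2 perimeter=29.145

Straddling triangles (32 of 64):
  (v2,v6,v3) [++-] → (1.97853, 0.526734, -0.2867)–(2.1967, 0, -0.2867)  len=0.5701
  (v3,v6,v7) [-+-] → (1.97853, 0.526734, -0.2867)–(1.5533, 1.5533, -0.2867)  len=1.1112
  (v3,v7,v0) [--+] → (2.13807, 1.02657, -0.2867)–(2.5633, 0, -0.2867)  len=1.1112
  (v0,v7,v4) [+-+] → (2.13807, 1.02657, -0.2867)–(1.81254, 1.81254, -0.2867)  len=0.8507
  (v6,v10,v7) [++-] → (1.02657, 1.77147, -0.2867)–(1.5533, 1.5533, -0.2867)  len=0.5701
  (v7,v10,v11) [-+-] → (1.02657, 1.77147, -0.2867)–(0, 2.1967, -0.2867)  len=1.1112
  (v7,v11,v4) [--+] → (0.785967, 2.23777, -0.2867)–(1.81254, 1.81254, -0.2867)  len=1.1112
  (v4,v11,v8) [+-+] → (0.785967, 2.23777, -0.2867)–(0, 2.5633, -0.2867)  len=0.8507
  (v10,v14,v11) [++-] → (-0.526734, 1.97853, -0.2867)–(0, 2.1967, -0.2867)  len=0.5701
  (v11,v14,v15) [-+-] → (-0.526734, 1.97853, -0.2867)–(-1.5533, 1.5533, -0.2867)  len=1.1112
  (v11,v15,v8) [--+] → (-1.02657, 2.13807, -0.2867)–(0, 2.5633, -0.2867)  len=1.1112
  (v8,v15,v12) [+-+] → (-1.02657, 2.13807, -0.2867)–(-1.81254, 1.81254, -0.2867)  len=0.8507
  (v14,v18,v15) [++-] → (-1.77147, 1.02657, -0.2867)–(-1.5533, 1.5533, -0.2867)  len=0.5701
  (v15,v18,v19) [-+-] → (-1.77147, 1.02657, -0.2867)–(-2.1967, 0, -0.2867)  len=1.1112
  (v15,v19,v12) [--+] → (-2.23777, 0.785967, -0.2867)–(-1.81254, 1.81254, -0.2867)  len=1.1112
  (v12,v19,v16) [+-+] → (-2.23777, 0.785967, -0.2867)–(-2.5633, 0, -0.2867)  len=0.8507
  (v18,v22,v19) [++-] → (-1.97853, -0.526734, -0.2867)–(-2.1967, 0, -0.2867)  len=0.5701
  (v19,v22,v23) [-+-] → (-1.97853, -0.526734, -0.2867)–(-1.5533, -1.5533, -0.2867)  len=1.1112
  (v19,v23,v16) [--+] → (-2.13807, -1.02657, -0.2867)–(-2.5633, 0, -0.2867)  len=1.1112
  (v16,v23,v20) [+-+] → (-2.13807, -1.02657, -0.2867)–(-1.81254, -1.81254, -0.2867)  len=0.8507
  (v22,v26,v23) [++-] → (-1.02657, -1.77147, -0.2867)–(-1.5533, -1.5533, -0.2867)  len=0.5701
  (v23,v26,v27) [-+-] → (-1.02657, -1.77147, -0.2867)–(0, -2.1967, -0.2867)  len=1.1112
  (v23,v27,v20) [--+] → (-0.785967, -2.23777, -0.2867)–(-1.81254, -1.81254, -0.2867)  len=1.1112
  (v20,v27,v24) [+-+] → (-0.785967, -2.23777, -0.2867)–(0, -2.5633, -0.2867)  len=0.8507
  (v26,v30,v27) [++-] → (0.526734, -1.97853, -0.2867)–(0, -2.1967, -0.2867)  len=0.5701
  (v27,v30,v31) [-+-] → (0.526734, -1.97853, -0.2867)–(1.5533, -1.5533, -0.2867)  len=1.1112
  (v27,v31,v24) [--+] → (1.02657, -2.13807, -0.2867)–(0, -2.5633, -0.2867)  len=1.1112
  (v24,v31,v28) [+-+] → (1.02657, -2.13807, -0.2867)–(1.81254, -1.81254, -0.2867)  len=0.8507
  (v30,v2,v31) [++-] → (1.77147, -1.02657, -0.2867)–(1.5533, -1.5533, -0.2867)  len=0.5701
  (v31,v2,v3) [-+-] → (1.77147, -1.02657, -0.2867)–(2.1967, 0, -0.2867)  len=1.1112
  (v31,v3,v28) [--+] → (2.23777, -0.785967, -0.2867)–(1.81254, -1.81254, -0.2867)  len=1.1112
  (v28,v3,v0) [+-+] → (2.23777, -0.785967, -0.2867)–(2.5633, 0, -0.2867)  len=0.8507

Chained into 2 loop(s):
  loop 1: 16 segments, perimeter = 13.4503
  loop 2: 16 segments, perimeter = 15.6950
Total perimeter = 29.145


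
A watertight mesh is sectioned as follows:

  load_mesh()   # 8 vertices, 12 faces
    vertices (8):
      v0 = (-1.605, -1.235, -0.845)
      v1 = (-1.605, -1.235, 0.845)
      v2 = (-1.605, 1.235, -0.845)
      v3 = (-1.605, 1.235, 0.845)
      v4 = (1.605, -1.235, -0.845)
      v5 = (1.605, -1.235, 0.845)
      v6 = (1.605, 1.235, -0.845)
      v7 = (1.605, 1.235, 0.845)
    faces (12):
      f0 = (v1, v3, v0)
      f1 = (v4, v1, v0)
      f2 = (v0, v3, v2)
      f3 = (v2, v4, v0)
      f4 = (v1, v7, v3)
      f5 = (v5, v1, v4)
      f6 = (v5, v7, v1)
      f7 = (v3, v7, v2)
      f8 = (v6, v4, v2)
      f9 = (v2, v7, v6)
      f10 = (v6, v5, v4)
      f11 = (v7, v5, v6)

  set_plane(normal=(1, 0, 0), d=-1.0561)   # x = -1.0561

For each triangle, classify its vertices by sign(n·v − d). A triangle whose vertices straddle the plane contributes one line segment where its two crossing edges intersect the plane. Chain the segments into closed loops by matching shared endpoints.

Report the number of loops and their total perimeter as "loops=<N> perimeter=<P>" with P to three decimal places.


loops=1 perimeter=8.320

Straddling triangles (8 of 12):
  (v4,v1,v0) [+--] → (-1.0561, -1.235, 0.556015)–(-1.0561, -1.235, -0.845)  len=1.4010
  (v2,v4,v0) [-+-] → (-1.0561, 0.812638, -0.845)–(-1.0561, -1.235, -0.845)  len=2.0476
  (v1,v7,v3) [-+-] → (-1.0561, -0.812638, 0.845)–(-1.0561, 1.235, 0.845)  len=2.0476
  (v5,v1,v4) [+-+] → (-1.0561, -1.235, 0.845)–(-1.0561, -1.235, 0.556015)  len=0.2890
  (v5,v7,v1) [++-] → (-1.0561, -0.812638, 0.845)–(-1.0561, -1.235, 0.845)  len=0.4224
  (v3,v7,v2) [-+-] → (-1.0561, 1.235, 0.845)–(-1.0561, 1.235, -0.556015)  len=1.4010
  (v6,v4,v2) [++-] → (-1.0561, 0.812638, -0.845)–(-1.0561, 1.235, -0.845)  len=0.4224
  (v2,v7,v6) [-++] → (-1.0561, 1.235, -0.556015)–(-1.0561, 1.235, -0.845)  len=0.2890

Chained into 1 loop(s):
  loop 1: 8 segments, perimeter = 8.3200
Total perimeter = 8.320


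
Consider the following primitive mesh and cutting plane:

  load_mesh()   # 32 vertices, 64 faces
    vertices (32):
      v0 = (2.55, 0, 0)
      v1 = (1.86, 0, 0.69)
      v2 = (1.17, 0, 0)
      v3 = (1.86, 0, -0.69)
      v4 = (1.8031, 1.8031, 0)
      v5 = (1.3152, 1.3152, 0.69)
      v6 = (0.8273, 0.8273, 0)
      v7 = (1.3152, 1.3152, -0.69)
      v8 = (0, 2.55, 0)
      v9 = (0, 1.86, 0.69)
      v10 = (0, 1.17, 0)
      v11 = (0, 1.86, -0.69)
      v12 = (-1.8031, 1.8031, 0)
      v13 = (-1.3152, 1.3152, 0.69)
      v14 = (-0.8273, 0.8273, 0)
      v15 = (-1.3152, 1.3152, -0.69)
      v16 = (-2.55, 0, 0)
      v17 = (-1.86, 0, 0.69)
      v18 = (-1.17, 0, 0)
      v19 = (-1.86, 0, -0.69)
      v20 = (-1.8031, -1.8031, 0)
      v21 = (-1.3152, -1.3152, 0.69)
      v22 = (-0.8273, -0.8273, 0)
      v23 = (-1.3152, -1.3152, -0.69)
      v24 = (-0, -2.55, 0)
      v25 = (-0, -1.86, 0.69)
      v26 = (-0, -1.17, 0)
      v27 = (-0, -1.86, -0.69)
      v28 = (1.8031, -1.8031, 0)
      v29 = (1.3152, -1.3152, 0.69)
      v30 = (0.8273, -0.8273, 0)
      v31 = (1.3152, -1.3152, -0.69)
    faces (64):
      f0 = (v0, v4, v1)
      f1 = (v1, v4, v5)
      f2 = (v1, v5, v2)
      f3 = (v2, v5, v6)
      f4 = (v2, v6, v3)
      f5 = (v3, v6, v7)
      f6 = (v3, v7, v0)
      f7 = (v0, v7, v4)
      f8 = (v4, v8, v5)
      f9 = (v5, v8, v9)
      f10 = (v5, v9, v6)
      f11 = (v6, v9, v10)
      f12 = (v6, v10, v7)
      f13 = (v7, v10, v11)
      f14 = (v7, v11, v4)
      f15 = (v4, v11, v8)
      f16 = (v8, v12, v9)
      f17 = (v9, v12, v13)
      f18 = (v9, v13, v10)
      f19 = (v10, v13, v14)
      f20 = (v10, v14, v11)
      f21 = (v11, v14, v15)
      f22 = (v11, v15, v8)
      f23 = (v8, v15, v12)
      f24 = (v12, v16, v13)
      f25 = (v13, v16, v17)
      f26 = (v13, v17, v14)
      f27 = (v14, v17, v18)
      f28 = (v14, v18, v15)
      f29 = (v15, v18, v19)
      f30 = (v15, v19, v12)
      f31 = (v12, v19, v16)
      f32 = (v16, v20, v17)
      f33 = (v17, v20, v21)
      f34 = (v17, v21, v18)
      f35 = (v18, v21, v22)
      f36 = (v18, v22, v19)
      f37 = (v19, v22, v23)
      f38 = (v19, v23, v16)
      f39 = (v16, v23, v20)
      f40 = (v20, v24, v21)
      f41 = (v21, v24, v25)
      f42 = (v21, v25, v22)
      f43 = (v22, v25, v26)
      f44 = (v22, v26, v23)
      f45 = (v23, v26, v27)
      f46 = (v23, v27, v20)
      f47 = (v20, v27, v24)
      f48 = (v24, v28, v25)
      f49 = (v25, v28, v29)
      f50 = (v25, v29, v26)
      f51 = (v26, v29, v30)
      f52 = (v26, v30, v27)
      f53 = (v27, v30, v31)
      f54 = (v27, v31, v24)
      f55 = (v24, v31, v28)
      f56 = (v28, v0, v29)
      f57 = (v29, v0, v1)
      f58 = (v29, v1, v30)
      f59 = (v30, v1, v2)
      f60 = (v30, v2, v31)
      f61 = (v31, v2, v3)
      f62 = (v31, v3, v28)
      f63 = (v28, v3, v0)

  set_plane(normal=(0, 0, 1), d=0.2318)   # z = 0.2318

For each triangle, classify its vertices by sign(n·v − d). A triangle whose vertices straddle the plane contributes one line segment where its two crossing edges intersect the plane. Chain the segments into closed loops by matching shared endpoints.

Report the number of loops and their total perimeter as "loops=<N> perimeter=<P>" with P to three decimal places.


loops=2 perimeter=22.777

Straddling triangles (32 of 64):
  (v0,v4,v1) [--+] → (1.82222, 1.19736, 0.2318)–(2.3182, 0, 0.2318)  len=1.2960
  (v1,v4,v5) [+-+] → (1.82222, 1.19736, 0.2318)–(1.63919, 1.63919, 0.2318)  len=0.4782
  (v1,v5,v2) [++-] → (1.21878, 0.441831, 0.2318)–(1.4018, 0, 0.2318)  len=0.4782
  (v2,v5,v6) [-+-] → (1.21878, 0.441831, 0.2318)–(0.991206, 0.991206, 0.2318)  len=0.5946
  (v4,v8,v5) [--+] → (0.441831, 2.13518, 0.2318)–(1.63919, 1.63919, 0.2318)  len=1.2960
  (v5,v8,v9) [+-+] → (0.441831, 2.13518, 0.2318)–(0, 2.3182, 0.2318)  len=0.4782
  (v5,v9,v6) [++-] → (0.549375, 1.17423, 0.2318)–(0.991206, 0.991206, 0.2318)  len=0.4782
  (v6,v9,v10) [-+-] → (0.549375, 1.17423, 0.2318)–(0, 1.4018, 0.2318)  len=0.5946
  (v8,v12,v9) [--+] → (-1.19736, 1.82222, 0.2318)–(0, 2.3182, 0.2318)  len=1.2960
  (v9,v12,v13) [+-+] → (-1.19736, 1.82222, 0.2318)–(-1.63919, 1.63919, 0.2318)  len=0.4782
  (v9,v13,v10) [++-] → (-0.441831, 1.21878, 0.2318)–(0, 1.4018, 0.2318)  len=0.4782
  (v10,v13,v14) [-+-] → (-0.441831, 1.21878, 0.2318)–(-0.991206, 0.991206, 0.2318)  len=0.5946
  (v12,v16,v13) [--+] → (-2.13518, 0.441831, 0.2318)–(-1.63919, 1.63919, 0.2318)  len=1.2960
  (v13,v16,v17) [+-+] → (-2.13518, 0.441831, 0.2318)–(-2.3182, 0, 0.2318)  len=0.4782
  (v13,v17,v14) [++-] → (-1.17423, 0.549375, 0.2318)–(-0.991206, 0.991206, 0.2318)  len=0.4782
  (v14,v17,v18) [-+-] → (-1.17423, 0.549375, 0.2318)–(-1.4018, 0, 0.2318)  len=0.5946
  (v16,v20,v17) [--+] → (-1.82222, -1.19736, 0.2318)–(-2.3182, 0, 0.2318)  len=1.2960
  (v17,v20,v21) [+-+] → (-1.82222, -1.19736, 0.2318)–(-1.63919, -1.63919, 0.2318)  len=0.4782
  (v17,v21,v18) [++-] → (-1.21878, -0.441831, 0.2318)–(-1.4018, 0, 0.2318)  len=0.4782
  (v18,v21,v22) [-+-] → (-1.21878, -0.441831, 0.2318)–(-0.991206, -0.991206, 0.2318)  len=0.5946
  (v20,v24,v21) [--+] → (-0.441831, -2.13518, 0.2318)–(-1.63919, -1.63919, 0.2318)  len=1.2960
  (v21,v24,v25) [+-+] → (-0.441831, -2.13518, 0.2318)–(0, -2.3182, 0.2318)  len=0.4782
  (v21,v25,v22) [++-] → (-0.549375, -1.17423, 0.2318)–(-0.991206, -0.991206, 0.2318)  len=0.4782
  (v22,v25,v26) [-+-] → (-0.549375, -1.17423, 0.2318)–(0, -1.4018, 0.2318)  len=0.5946
  (v24,v28,v25) [--+] → (1.19736, -1.82222, 0.2318)–(0, -2.3182, 0.2318)  len=1.2960
  (v25,v28,v29) [+-+] → (1.19736, -1.82222, 0.2318)–(1.63919, -1.63919, 0.2318)  len=0.4782
  (v25,v29,v26) [++-] → (0.441831, -1.21878, 0.2318)–(0, -1.4018, 0.2318)  len=0.4782
  (v26,v29,v30) [-+-] → (0.441831, -1.21878, 0.2318)–(0.991206, -0.991206, 0.2318)  len=0.5946
  (v28,v0,v29) [--+] → (2.13518, -0.441831, 0.2318)–(1.63919, -1.63919, 0.2318)  len=1.2960
  (v29,v0,v1) [+-+] → (2.13518, -0.441831, 0.2318)–(2.3182, 0, 0.2318)  len=0.4782
  (v29,v1,v30) [++-] → (1.17423, -0.549375, 0.2318)–(0.991206, -0.991206, 0.2318)  len=0.4782
  (v30,v1,v2) [-+-] → (1.17423, -0.549375, 0.2318)–(1.4018, 0, 0.2318)  len=0.5946

Chained into 2 loop(s):
  loop 1: 16 segments, perimeter = 14.1941
  loop 2: 16 segments, perimeter = 8.5831
Total perimeter = 22.777


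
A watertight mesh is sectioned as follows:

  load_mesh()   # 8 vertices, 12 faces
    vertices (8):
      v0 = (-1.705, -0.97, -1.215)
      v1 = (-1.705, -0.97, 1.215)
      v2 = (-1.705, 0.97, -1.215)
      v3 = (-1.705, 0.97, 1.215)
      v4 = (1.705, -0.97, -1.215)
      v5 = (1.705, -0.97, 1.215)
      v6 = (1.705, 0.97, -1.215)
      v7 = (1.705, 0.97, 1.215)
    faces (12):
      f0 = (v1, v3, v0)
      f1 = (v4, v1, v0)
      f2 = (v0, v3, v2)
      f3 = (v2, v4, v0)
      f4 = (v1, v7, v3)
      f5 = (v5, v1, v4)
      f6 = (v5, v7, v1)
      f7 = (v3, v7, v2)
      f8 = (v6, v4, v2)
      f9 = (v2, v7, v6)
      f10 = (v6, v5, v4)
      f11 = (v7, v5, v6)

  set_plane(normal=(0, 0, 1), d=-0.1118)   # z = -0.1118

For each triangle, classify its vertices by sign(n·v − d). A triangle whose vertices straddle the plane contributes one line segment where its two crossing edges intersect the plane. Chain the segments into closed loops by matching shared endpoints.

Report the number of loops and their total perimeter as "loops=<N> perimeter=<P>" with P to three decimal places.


loops=1 perimeter=10.700

Straddling triangles (8 of 12):
  (v1,v3,v0) [++-] → (-1.705, -0.089256, -0.1118)–(-1.705, -0.97, -0.1118)  len=0.8807
  (v4,v1,v0) [-+-] → (0.156888, -0.97, -0.1118)–(-1.705, -0.97, -0.1118)  len=1.8619
  (v0,v3,v2) [-+-] → (-1.705, -0.089256, -0.1118)–(-1.705, 0.97, -0.1118)  len=1.0593
  (v5,v1,v4) [++-] → (0.156888, -0.97, -0.1118)–(1.705, -0.97, -0.1118)  len=1.5481
  (v3,v7,v2) [++-] → (-0.156888, 0.97, -0.1118)–(-1.705, 0.97, -0.1118)  len=1.5481
  (v2,v7,v6) [-+-] → (-0.156888, 0.97, -0.1118)–(1.705, 0.97, -0.1118)  len=1.8619
  (v6,v5,v4) [-+-] → (1.705, 0.089256, -0.1118)–(1.705, -0.97, -0.1118)  len=1.0593
  (v7,v5,v6) [++-] → (1.705, 0.089256, -0.1118)–(1.705, 0.97, -0.1118)  len=0.8807

Chained into 1 loop(s):
  loop 1: 8 segments, perimeter = 10.7000
Total perimeter = 10.700


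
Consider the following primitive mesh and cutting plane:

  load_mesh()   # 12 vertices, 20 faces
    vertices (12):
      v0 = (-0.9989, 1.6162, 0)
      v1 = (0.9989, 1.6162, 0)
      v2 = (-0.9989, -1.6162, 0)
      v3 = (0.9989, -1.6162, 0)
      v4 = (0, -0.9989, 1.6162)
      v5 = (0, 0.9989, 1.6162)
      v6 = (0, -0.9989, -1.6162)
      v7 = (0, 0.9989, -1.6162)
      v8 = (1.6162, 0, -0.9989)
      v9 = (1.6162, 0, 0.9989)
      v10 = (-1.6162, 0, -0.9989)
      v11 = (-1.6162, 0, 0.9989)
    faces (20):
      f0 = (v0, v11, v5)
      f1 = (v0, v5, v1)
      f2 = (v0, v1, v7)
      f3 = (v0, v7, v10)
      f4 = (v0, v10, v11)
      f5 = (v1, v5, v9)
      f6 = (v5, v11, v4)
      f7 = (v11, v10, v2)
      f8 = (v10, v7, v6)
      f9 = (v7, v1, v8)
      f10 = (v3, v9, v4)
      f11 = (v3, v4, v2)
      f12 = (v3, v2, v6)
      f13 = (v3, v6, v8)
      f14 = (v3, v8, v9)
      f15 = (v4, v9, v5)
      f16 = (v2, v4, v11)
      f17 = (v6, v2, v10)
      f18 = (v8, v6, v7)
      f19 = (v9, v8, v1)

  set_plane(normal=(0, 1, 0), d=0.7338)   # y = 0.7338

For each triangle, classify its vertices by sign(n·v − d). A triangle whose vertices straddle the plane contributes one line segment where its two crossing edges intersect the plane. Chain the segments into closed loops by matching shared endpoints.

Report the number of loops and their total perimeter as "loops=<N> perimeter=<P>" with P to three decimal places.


Straddling triangles (10 of 20):
  (v0,v11,v5) [+-+] → (-1.33593, 0.7338, 0.545371)–(-0.428926, 0.7338, 1.45237)  len=1.2827
  (v0,v7,v10) [++-] → (-0.428926, 0.7338, -1.45237)–(-1.33593, 0.7338, -0.545371)  len=1.2827
  (v0,v10,v11) [+--] → (-1.33593, 0.7338, -0.545371)–(-1.33593, 0.7338, 0.545371)  len=1.0907
  (v1,v5,v9) [++-] → (0.428926, 0.7338, 1.45237)–(1.33593, 0.7338, 0.545371)  len=1.2827
  (v5,v11,v4) [+--] → (-0.428926, 0.7338, 1.45237)–(0, 0.7338, 1.6162)  len=0.4591
  (v10,v7,v6) [-+-] → (-0.428926, 0.7338, -1.45237)–(0, 0.7338, -1.6162)  len=0.4591
  (v7,v1,v8) [++-] → (1.33593, 0.7338, -0.545371)–(0.428926, 0.7338, -1.45237)  len=1.2827
  (v4,v9,v5) [--+] → (0.428926, 0.7338, 1.45237)–(0, 0.7338, 1.6162)  len=0.4591
  (v8,v6,v7) [--+] → (0, 0.7338, -1.6162)–(0.428926, 0.7338, -1.45237)  len=0.4591
  (v9,v8,v1) [--+] → (1.33593, 0.7338, -0.545371)–(1.33593, 0.7338, 0.545371)  len=1.0907

Chained into 1 loop(s):
  loop 1: 10 segments, perimeter = 9.1489
Total perimeter = 9.149

loops=1 perimeter=9.149


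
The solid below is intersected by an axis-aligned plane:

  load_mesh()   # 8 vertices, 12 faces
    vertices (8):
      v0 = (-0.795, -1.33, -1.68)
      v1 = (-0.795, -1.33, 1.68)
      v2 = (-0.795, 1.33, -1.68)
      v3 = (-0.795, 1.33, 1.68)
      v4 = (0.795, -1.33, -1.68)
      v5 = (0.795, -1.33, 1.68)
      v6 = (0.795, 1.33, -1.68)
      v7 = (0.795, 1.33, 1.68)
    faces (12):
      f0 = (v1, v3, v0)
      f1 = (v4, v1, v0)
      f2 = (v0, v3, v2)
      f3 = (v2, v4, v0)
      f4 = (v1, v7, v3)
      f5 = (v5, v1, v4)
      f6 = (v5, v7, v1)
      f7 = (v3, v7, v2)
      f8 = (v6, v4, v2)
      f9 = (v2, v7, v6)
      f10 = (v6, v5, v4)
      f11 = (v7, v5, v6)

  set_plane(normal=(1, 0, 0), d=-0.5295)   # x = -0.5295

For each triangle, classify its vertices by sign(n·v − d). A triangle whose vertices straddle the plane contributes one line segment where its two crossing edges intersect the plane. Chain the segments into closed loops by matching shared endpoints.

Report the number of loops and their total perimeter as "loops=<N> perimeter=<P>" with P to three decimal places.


loops=1 perimeter=12.040

Straddling triangles (8 of 12):
  (v4,v1,v0) [+--] → (-0.5295, -1.33, 1.11894)–(-0.5295, -1.33, -1.68)  len=2.7989
  (v2,v4,v0) [-+-] → (-0.5295, 0.88583, -1.68)–(-0.5295, -1.33, -1.68)  len=2.2158
  (v1,v7,v3) [-+-] → (-0.5295, -0.88583, 1.68)–(-0.5295, 1.33, 1.68)  len=2.2158
  (v5,v1,v4) [+-+] → (-0.5295, -1.33, 1.68)–(-0.5295, -1.33, 1.11894)  len=0.5611
  (v5,v7,v1) [++-] → (-0.5295, -0.88583, 1.68)–(-0.5295, -1.33, 1.68)  len=0.4442
  (v3,v7,v2) [-+-] → (-0.5295, 1.33, 1.68)–(-0.5295, 1.33, -1.11894)  len=2.7989
  (v6,v4,v2) [++-] → (-0.5295, 0.88583, -1.68)–(-0.5295, 1.33, -1.68)  len=0.4442
  (v2,v7,v6) [-++] → (-0.5295, 1.33, -1.11894)–(-0.5295, 1.33, -1.68)  len=0.5611

Chained into 1 loop(s):
  loop 1: 8 segments, perimeter = 12.0400
Total perimeter = 12.040


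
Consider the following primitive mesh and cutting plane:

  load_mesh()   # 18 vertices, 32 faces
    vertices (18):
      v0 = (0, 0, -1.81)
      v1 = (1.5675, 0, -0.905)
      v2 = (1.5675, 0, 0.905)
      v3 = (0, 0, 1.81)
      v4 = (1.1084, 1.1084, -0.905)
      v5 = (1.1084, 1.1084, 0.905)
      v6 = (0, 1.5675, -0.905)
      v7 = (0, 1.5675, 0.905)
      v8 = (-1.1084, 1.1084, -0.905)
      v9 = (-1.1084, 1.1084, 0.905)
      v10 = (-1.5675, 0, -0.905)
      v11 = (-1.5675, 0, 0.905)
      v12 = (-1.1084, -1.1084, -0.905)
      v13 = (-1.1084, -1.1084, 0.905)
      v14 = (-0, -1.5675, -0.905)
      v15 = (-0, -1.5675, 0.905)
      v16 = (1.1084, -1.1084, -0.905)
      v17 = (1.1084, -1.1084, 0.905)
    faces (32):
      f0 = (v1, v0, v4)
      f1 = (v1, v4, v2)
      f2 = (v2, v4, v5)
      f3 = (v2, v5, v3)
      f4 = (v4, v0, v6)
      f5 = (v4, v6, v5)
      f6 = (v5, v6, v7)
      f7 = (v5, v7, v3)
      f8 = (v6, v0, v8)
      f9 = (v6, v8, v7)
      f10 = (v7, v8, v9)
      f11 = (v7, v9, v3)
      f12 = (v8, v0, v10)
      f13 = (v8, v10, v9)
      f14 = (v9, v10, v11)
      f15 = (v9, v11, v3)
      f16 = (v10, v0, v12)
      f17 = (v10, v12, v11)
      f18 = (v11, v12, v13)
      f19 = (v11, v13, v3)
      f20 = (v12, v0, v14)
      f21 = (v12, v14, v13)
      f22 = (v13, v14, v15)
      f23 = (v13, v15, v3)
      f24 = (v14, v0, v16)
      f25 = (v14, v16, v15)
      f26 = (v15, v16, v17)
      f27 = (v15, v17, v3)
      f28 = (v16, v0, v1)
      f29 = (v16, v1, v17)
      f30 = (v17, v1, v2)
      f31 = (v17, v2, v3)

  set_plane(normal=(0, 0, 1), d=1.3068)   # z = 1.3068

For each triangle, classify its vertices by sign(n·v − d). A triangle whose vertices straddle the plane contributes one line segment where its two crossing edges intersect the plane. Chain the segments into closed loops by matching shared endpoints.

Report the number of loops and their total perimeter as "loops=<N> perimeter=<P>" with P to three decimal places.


loops=1 perimeter=5.337

Straddling triangles (8 of 32):
  (v2,v5,v3) [--+] → (0.616295, 0.616295, 1.3068)–(0.871565, 0, 1.3068)  len=0.6671
  (v5,v7,v3) [--+] → (0, 0.871565, 1.3068)–(0.616295, 0.616295, 1.3068)  len=0.6671
  (v7,v9,v3) [--+] → (-0.616295, 0.616295, 1.3068)–(0, 0.871565, 1.3068)  len=0.6671
  (v9,v11,v3) [--+] → (-0.871565, 0, 1.3068)–(-0.616295, 0.616295, 1.3068)  len=0.6671
  (v11,v13,v3) [--+] → (-0.616295, -0.616295, 1.3068)–(-0.871565, 0, 1.3068)  len=0.6671
  (v13,v15,v3) [--+] → (0, -0.871565, 1.3068)–(-0.616295, -0.616295, 1.3068)  len=0.6671
  (v15,v17,v3) [--+] → (0.616295, -0.616295, 1.3068)–(0, -0.871565, 1.3068)  len=0.6671
  (v17,v2,v3) [--+] → (0.871565, 0, 1.3068)–(0.616295, -0.616295, 1.3068)  len=0.6671

Chained into 1 loop(s):
  loop 1: 8 segments, perimeter = 5.3366
Total perimeter = 5.337


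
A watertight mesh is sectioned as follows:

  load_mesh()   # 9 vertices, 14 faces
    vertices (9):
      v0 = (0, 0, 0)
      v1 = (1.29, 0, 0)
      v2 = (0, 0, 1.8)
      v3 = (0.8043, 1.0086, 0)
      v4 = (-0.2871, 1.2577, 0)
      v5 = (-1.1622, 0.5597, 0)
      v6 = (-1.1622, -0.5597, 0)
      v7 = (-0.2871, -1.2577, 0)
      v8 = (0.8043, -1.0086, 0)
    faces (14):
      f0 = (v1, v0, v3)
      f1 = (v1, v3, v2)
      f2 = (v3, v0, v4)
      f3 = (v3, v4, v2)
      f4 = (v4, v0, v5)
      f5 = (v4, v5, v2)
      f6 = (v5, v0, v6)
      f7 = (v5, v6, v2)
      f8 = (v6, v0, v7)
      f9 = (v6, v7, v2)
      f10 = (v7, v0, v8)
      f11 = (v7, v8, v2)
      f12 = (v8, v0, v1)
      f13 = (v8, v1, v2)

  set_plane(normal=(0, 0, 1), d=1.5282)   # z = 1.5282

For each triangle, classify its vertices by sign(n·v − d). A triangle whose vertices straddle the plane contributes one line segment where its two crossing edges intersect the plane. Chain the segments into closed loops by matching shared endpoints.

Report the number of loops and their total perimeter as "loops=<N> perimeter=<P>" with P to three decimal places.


Straddling triangles (7 of 14):
  (v1,v3,v2) [--+] → (0.121449, 0.152299, 1.5282)–(0.19479, 0, 1.5282)  len=0.1690
  (v3,v4,v2) [--+] → (-0.0433521, 0.189913, 1.5282)–(0.121449, 0.152299, 1.5282)  len=0.1690
  (v4,v5,v2) [--+] → (-0.175492, 0.0845147, 1.5282)–(-0.0433521, 0.189913, 1.5282)  len=0.1690
  (v5,v6,v2) [--+] → (-0.175492, -0.0845147, 1.5282)–(-0.175492, 0.0845147, 1.5282)  len=0.1690
  (v6,v7,v2) [--+] → (-0.0433521, -0.189913, 1.5282)–(-0.175492, -0.0845147, 1.5282)  len=0.1690
  (v7,v8,v2) [--+] → (0.121449, -0.152299, 1.5282)–(-0.0433521, -0.189913, 1.5282)  len=0.1690
  (v8,v1,v2) [--+] → (0.19479, 0, 1.5282)–(0.121449, -0.152299, 1.5282)  len=0.1690

Chained into 1 loop(s):
  loop 1: 7 segments, perimeter = 1.1832
Total perimeter = 1.183

loops=1 perimeter=1.183


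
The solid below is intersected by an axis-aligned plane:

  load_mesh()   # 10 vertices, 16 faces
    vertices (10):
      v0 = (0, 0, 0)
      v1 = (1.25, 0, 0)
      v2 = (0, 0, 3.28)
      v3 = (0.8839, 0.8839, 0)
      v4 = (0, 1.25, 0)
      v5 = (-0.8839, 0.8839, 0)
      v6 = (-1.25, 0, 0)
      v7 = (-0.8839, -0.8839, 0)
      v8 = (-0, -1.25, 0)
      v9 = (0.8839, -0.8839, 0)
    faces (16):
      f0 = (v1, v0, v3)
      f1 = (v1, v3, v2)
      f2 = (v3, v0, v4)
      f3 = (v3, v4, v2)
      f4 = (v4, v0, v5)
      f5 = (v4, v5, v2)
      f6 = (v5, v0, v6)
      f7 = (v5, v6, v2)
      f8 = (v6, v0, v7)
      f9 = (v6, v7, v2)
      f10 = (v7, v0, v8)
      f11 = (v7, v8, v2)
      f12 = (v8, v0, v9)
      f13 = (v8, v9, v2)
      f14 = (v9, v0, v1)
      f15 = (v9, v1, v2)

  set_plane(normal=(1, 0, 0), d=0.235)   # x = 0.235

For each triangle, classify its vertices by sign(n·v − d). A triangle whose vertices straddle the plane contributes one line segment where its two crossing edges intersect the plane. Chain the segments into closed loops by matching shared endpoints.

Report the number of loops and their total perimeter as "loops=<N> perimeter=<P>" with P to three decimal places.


Straddling triangles (8 of 16):
  (v1,v0,v3) [+-+] → (0.235, 0, 0)–(0.235, 0.235, 0)  len=0.2350
  (v1,v3,v2) [++-] → (0.235, 0.235, 2.40796)–(0.235, 0, 2.66336)  len=0.3471
  (v3,v0,v4) [+--] → (0.235, 0.235, 0)–(0.235, 1.15267, 0)  len=0.9177
  (v3,v4,v2) [+--] → (0.235, 1.15267, 0)–(0.235, 0.235, 2.40796)  len=2.5769
  (v8,v0,v9) [--+] → (0.235, -0.235, 0)–(0.235, -1.15267, 0)  len=0.9177
  (v8,v9,v2) [-+-] → (0.235, -1.15267, 0)–(0.235, -0.235, 2.40796)  len=2.5769
  (v9,v0,v1) [+-+] → (0.235, -0.235, 0)–(0.235, 0, 0)  len=0.2350
  (v9,v1,v2) [++-] → (0.235, 0, 2.66336)–(0.235, -0.235, 2.40796)  len=0.3471

Chained into 1 loop(s):
  loop 1: 8 segments, perimeter = 8.1532
Total perimeter = 8.153

loops=1 perimeter=8.153


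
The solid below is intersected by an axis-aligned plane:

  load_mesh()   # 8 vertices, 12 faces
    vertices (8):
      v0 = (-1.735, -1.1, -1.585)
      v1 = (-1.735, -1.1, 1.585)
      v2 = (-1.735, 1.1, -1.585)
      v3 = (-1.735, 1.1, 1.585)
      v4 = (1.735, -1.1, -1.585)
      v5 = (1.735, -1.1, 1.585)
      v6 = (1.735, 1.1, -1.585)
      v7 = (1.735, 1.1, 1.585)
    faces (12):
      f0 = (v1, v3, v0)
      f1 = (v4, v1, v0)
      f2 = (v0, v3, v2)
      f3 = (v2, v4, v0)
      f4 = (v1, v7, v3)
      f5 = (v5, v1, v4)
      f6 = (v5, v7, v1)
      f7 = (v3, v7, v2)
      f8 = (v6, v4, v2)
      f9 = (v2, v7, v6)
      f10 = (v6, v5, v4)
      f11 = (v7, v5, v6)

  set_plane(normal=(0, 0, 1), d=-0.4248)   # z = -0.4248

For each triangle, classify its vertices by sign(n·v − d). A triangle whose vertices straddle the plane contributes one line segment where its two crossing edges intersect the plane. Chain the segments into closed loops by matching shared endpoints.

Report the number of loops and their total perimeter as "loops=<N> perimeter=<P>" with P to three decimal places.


Straddling triangles (8 of 12):
  (v1,v3,v0) [++-] → (-1.735, -0.294814, -0.4248)–(-1.735, -1.1, -0.4248)  len=0.8052
  (v4,v1,v0) [-+-] → (0.465002, -1.1, -0.4248)–(-1.735, -1.1, -0.4248)  len=2.2000
  (v0,v3,v2) [-+-] → (-1.735, -0.294814, -0.4248)–(-1.735, 1.1, -0.4248)  len=1.3948
  (v5,v1,v4) [++-] → (0.465002, -1.1, -0.4248)–(1.735, -1.1, -0.4248)  len=1.2700
  (v3,v7,v2) [++-] → (-0.465002, 1.1, -0.4248)–(-1.735, 1.1, -0.4248)  len=1.2700
  (v2,v7,v6) [-+-] → (-0.465002, 1.1, -0.4248)–(1.735, 1.1, -0.4248)  len=2.2000
  (v6,v5,v4) [-+-] → (1.735, 0.294814, -0.4248)–(1.735, -1.1, -0.4248)  len=1.3948
  (v7,v5,v6) [++-] → (1.735, 0.294814, -0.4248)–(1.735, 1.1, -0.4248)  len=0.8052

Chained into 1 loop(s):
  loop 1: 8 segments, perimeter = 11.3400
Total perimeter = 11.340

loops=1 perimeter=11.340


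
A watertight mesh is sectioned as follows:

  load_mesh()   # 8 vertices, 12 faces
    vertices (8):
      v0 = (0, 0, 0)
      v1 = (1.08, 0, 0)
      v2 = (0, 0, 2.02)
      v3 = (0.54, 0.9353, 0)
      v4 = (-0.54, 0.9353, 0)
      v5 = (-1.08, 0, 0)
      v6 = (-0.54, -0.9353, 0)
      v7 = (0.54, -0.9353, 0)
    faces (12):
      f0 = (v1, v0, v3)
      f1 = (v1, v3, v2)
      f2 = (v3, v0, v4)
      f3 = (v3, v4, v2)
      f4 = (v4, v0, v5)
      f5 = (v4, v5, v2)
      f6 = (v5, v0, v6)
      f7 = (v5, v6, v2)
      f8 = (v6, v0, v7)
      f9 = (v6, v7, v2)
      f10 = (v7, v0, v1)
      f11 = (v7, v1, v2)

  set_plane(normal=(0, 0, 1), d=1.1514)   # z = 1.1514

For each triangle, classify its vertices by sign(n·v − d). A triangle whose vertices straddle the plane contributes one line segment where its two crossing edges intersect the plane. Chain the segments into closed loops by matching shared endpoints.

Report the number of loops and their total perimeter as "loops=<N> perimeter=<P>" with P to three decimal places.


loops=1 perimeter=2.786

Straddling triangles (6 of 12):
  (v1,v3,v2) [--+] → (0.2322, 0.402179, 1.1514)–(0.4644, 0, 1.1514)  len=0.4644
  (v3,v4,v2) [--+] → (-0.2322, 0.402179, 1.1514)–(0.2322, 0.402179, 1.1514)  len=0.4644
  (v4,v5,v2) [--+] → (-0.4644, 0, 1.1514)–(-0.2322, 0.402179, 1.1514)  len=0.4644
  (v5,v6,v2) [--+] → (-0.2322, -0.402179, 1.1514)–(-0.4644, 0, 1.1514)  len=0.4644
  (v6,v7,v2) [--+] → (0.2322, -0.402179, 1.1514)–(-0.2322, -0.402179, 1.1514)  len=0.4644
  (v7,v1,v2) [--+] → (0.4644, 0, 1.1514)–(0.2322, -0.402179, 1.1514)  len=0.4644

Chained into 1 loop(s):
  loop 1: 6 segments, perimeter = 2.7864
Total perimeter = 2.786
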